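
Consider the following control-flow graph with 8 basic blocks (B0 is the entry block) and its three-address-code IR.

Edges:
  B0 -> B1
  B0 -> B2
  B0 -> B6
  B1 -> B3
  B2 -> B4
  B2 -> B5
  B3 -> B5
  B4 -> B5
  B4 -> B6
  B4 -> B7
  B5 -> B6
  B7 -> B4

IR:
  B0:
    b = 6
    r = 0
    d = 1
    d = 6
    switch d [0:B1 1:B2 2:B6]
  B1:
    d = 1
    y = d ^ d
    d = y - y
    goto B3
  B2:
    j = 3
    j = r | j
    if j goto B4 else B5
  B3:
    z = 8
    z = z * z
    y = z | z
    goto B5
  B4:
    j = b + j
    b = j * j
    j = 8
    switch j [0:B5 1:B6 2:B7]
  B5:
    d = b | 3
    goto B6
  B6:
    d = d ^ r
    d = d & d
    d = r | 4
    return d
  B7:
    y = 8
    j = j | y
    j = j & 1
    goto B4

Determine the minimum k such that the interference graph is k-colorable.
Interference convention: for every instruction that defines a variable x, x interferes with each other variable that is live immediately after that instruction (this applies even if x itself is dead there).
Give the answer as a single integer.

Per-block:
  B0: {b,d,r} / ∅
  B1: {d,y} / ∅
  B2: {j} / {r}
  B3: {y,z} / ∅
  B4: {b,j} / {b,j}
  B5: {d} / {b}
  B6: {d} / {d,r}
  B7: {j,y} / {j}

Backward fixpoint:
  live B0: ∅→{b,d,r}
  live B1: {b,r}→{b,r}
  live B2: {b,d,r}→{b,d,j,r}
  live B3: {b,r}→{b,r}
  live B4: {b,d,j,r}→{b,d,j,r}
  live B5: {b,r}→{d,r}
  live B6: {d,r}→∅
  live B7: {b,d,j,r}→{b,d,j,r}

Conflict graph:
  b — {d,j,r,y,z}
  d — {b,j,r,y}
  j — {b,d,r,y}
  r — {b,d,j,y,z}
  y — {b,d,j,r}
  z — {b,r}

Registers:
  {b,d,j,r,y} pairwise interfere (5-clique) ⇒ χ ≥ 5
  5-colouring: r0={b}  r1={r}  r2={d,z}  r3={j}  r4={y}
  χ = 5

Answer: 5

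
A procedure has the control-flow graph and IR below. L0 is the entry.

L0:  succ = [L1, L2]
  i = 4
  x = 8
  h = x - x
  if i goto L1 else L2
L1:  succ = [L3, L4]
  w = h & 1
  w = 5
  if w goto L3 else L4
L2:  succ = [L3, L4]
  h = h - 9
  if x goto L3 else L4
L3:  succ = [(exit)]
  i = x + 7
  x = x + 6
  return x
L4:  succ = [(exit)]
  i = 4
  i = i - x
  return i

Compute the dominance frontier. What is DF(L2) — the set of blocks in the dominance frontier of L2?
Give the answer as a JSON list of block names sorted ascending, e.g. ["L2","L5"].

Answer: ["L3", "L4"]

Derivation:
idom tree: L1←L0 L2←L0 L3←L0 L4←L0
Join-block Dom:
  L3: preds {L1,L2}: {L0,L1} ∩ {L0,L2} = {L0}; idom=L0
  L4: preds {L1,L2}: {L0,L1} ∩ {L0,L2} = {L0}; idom=L0

Frontier:
  L3←L1: walk L1 to L0
  L3←L2: walk L2 to L0
  L4←L1: walk L1 to L0
  L4←L2: walk L2 to L0
  DF(L0)=∅
  DF(L1)={L3,L4}
  DF(L2)={L3,L4}
  DF(L3)=∅
  DF(L4)=∅

DF(L2) = ["L3", "L4"]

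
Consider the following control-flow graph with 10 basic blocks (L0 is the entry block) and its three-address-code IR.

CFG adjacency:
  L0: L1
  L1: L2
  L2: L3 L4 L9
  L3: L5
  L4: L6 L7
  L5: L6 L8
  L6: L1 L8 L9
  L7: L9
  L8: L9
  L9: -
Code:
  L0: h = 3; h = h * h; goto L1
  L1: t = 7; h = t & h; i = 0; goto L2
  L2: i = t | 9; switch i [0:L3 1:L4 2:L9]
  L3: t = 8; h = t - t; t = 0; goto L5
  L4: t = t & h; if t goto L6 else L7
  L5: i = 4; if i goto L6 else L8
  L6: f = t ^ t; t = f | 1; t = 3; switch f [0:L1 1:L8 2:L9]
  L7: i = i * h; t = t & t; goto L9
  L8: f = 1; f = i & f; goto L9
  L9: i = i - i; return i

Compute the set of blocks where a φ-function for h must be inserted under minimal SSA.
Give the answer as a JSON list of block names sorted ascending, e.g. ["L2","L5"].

Answer: ["L1", "L6", "L8", "L9"]

Derivation:
idom tree: L1←L0 L2←L1 L3←L2 L4←L2 L5←L3 L6←L2 L7←L4 L8←L2 L9←L2
Dom at joins:
  L1: preds {L0,L6}: {L0} ∩ {L0,L1,L2,L6} = {L0}; idom=L0
  L6: preds {L4,L5}: {L0,L1,L2,L4} ∩ {L0,L1,L2,L3,L5} = {L0,L1,L2}; idom=L2
  L8: preds {L5,L6}: {L0,L1,L2,L3,L5} ∩ {L0,L1,L2,L6} = {L0,L1,L2}; idom=L2
  L9: preds {L2,L6,L7,L8}: {L0,L1,L2} ∩ {L0,L1,L2,L6} ∩ {L0,L1,L2,L4,L7} ∩ {L0,L1,L2,L8} = {L0,L1,L2}; idom=L2

Frontier:
  join L1 pred L0: · stop@L0
  join L1 pred L6: L6→L2→L1 stop@L0
  join L6 pred L4: L4 stop@L2
  join L6 pred L5: L5→L3 stop@L2
  join L8 pred L5: L5→L3 stop@L2
  join L8 pred L6: L6 stop@L2
  join L9 pred L2: · stop@L2
  join L9 pred L6: L6 stop@L2
  join L9 pred L7: L7→L4 stop@L2
  join L9 pred L8: L8 stop@L2
  L0: DF=∅
  L1: DF={L1}
  L2: DF={L1}
  L3: DF={L6,L8}
  L4: DF={L6,L9}
  L5: DF={L6,L8}
  L6: DF={L1,L8,L9}
  L7: DF={L9}
  L8: DF={L9}
  L9: DF=∅

φ for h: defs {L0,L1,L3}
  DF⁺ = {L1,L6,L8,L9}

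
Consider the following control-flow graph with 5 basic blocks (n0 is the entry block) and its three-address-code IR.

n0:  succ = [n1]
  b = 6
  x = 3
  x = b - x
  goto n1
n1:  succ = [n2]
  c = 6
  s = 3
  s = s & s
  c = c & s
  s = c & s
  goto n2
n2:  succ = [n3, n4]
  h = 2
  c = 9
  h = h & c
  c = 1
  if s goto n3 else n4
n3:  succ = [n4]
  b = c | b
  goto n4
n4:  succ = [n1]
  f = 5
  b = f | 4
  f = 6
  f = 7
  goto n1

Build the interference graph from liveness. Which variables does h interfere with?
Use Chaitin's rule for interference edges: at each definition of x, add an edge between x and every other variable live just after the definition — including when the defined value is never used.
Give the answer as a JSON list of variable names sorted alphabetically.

Answer: ["b", "c", "s"]

Working:
Block summaries:
  n0 def {b,x} use ∅
  n1 def {c,s} use ∅
  n2 def {c,h} use {s}
  n3 def {b} use {b,c}
  n4 def {b,f} use ∅

Live sets:
  n0: in=∅ out={b}
  n1: in={b} out={b,s}
  n2: in={b,s} out={b,c}
  n3: in={b,c} out=∅
  n4: in=∅ out={b}

Interfere edges:
  b — {c,f,h,s,x}
  c — {b,h,s}
  f — {b}
  h — {b,c,s}
  s — {b,c,h}
  x — {b}

N(h) = ["b", "c", "s"]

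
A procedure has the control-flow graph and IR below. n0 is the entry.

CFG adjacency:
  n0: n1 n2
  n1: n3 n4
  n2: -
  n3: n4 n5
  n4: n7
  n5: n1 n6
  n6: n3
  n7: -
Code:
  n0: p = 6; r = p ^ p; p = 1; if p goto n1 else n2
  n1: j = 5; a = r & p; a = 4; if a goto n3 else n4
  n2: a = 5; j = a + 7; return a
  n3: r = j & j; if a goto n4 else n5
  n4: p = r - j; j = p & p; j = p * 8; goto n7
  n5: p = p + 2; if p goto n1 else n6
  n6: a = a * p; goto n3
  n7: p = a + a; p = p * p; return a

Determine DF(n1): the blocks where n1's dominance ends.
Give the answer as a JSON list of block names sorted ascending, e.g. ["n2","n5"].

idom tree: n1←n0 n2←n0 n3←n1 n4←n1 n5←n3 n6←n5 n7←n4
Dom at joins:
  n1: preds {n0,n5}: {n0} ∩ {n0,n1,n3,n5} = {n0}; idom=n0
  n3: preds {n1,n6}: {n0,n1} ∩ {n0,n1,n3,n5,n6} = {n0,n1}; idom=n1
  n4: preds {n1,n3}: {n0,n1} ∩ {n0,n1,n3} = {n0,n1}; idom=n1

Frontier:
  n1←n0: walk · to n0
  n1←n5: walk n5→n3→n1 to n0
  n3←n1: walk · to n1
  n3←n6: walk n6→n5→n3 to n1
  n4←n1: walk · to n1
  n4←n3: walk n3 to n1
  DF(n0)=∅
  DF(n1)={n1}
  DF(n2)=∅
  DF(n3)={n1,n3,n4}
  DF(n4)=∅
  DF(n5)={n1,n3}
  DF(n6)={n3}
  DF(n7)=∅

DF(n1) = ["n1"]

Answer: ["n1"]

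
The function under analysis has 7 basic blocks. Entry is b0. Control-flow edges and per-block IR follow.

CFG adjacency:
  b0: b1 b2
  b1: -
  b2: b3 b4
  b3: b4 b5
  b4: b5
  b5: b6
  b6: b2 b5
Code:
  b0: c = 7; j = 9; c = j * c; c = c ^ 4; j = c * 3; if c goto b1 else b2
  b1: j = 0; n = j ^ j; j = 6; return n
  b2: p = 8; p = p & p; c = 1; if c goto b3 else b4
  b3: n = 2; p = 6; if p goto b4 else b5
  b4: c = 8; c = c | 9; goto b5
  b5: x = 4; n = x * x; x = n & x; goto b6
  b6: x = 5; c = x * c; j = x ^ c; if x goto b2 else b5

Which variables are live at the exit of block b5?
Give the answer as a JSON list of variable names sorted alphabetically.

Block summaries:
  b0: {c,j} / ∅
  b1: {j,n} / ∅
  b2: {c,p} / ∅
  b3: {n,p} / ∅
  b4: {c} / ∅
  b5: {n,x} / ∅
  b6: {c,j,x} / {c}

Backward fixpoint:
  b0: in=∅ out=∅
  b1: in=∅ out=∅
  b2: in=∅ out={c}
  b3: in={c} out={c}
  b4: in=∅ out={c}
  b5: in={c} out={c}
  b6: in={c} out={c}

live-out(b5) = ["c"]

Answer: ["c"]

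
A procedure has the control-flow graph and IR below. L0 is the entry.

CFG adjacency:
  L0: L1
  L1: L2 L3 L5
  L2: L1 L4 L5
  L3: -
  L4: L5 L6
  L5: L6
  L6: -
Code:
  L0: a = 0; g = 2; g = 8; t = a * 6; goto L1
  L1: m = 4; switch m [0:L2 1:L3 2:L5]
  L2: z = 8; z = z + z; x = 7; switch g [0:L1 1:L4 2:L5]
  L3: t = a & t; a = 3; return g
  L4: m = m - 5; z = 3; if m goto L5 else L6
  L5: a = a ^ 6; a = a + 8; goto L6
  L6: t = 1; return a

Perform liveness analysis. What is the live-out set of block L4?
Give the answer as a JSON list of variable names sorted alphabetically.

Answer: ["a"]

Analysis:
Block summaries:
  L0 def {a,g,t} use ∅
  L1 def {m} use ∅
  L2 def {x,z} use {g}
  L3 def {a,t} use {a,g,t}
  L4 def {m,z} use {m}
  L5 def {a} use {a}
  L6 def {t} use {a}

Live sets:
  L0: in=∅ out={a,g,t}
  L1: in={a,g,t} out={a,g,m,t}
  L2: in={a,g,m,t} out={a,g,m,t}
  L3: in={a,g,t} out=∅
  L4: in={a,m} out={a}
  L5: in={a} out={a}
  L6: in={a} out=∅

live-out(L4) = ["a"]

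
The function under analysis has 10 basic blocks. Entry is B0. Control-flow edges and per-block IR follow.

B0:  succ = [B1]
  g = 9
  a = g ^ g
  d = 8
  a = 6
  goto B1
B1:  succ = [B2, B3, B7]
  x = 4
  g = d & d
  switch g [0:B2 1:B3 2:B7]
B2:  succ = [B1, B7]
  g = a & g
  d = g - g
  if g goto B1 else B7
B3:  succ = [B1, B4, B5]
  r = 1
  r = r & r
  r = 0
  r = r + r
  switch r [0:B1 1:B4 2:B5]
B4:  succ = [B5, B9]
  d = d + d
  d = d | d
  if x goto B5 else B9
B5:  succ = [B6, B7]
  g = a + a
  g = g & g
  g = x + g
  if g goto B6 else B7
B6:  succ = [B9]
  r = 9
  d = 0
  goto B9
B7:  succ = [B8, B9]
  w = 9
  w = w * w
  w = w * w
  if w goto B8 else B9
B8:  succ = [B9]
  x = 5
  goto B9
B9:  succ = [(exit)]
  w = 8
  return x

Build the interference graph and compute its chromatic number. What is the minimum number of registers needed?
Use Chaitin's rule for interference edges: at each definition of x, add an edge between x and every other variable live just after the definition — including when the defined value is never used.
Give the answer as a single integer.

Answer: 4

Derivation:
Per-block:
  B0 def {a,d,g} use ∅
  B1 def {g,x} use {d}
  B2 def {d,g} use {a,g}
  B3 def {r} use ∅
  B4 def {d} use {d,x}
  B5 def {g} use {a,x}
  B6 def {d,r} use ∅
  B7 def {w} use ∅
  B8 def {x} use ∅
  B9 def {w} use {x}

Liveness:
  live B0: ∅→{a,d}
  live B1: {a,d}→{a,d,g,x}
  live B2: {a,g,x}→{a,d,x}
  live B3: {a,d,x}→{a,d,x}
  live B4: {a,d,x}→{a,x}
  live B5: {a,x}→{x}
  live B6: {x}→{x}
  live B7: {x}→{x}
  live B8: ∅→{x}
  live B9: {x}→∅

Interference:
  a: {d,g,r,x}
  d: {a,g,r,x}
  g: {a,d,x}
  r: {a,d,x}
  w: {x}
  x: {a,d,g,r,w}

Colouring:
  clique {a,d,g,x} ⇒ need ≥ 4
  4-colouring: r0={x}  r1={a,w}  r2={d}  r3={g,r}
  χ = 4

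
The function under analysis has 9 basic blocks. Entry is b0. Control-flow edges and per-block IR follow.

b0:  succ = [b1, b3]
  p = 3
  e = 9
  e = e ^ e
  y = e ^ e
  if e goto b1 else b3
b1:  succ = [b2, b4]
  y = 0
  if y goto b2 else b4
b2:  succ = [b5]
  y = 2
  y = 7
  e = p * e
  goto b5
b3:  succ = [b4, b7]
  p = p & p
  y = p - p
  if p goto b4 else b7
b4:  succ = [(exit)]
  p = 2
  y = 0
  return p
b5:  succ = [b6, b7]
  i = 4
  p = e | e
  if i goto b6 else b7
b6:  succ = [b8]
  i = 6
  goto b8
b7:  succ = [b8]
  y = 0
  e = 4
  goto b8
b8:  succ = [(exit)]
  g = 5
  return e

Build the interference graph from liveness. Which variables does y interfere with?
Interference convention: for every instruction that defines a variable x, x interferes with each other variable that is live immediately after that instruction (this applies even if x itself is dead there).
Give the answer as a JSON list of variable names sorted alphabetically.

Answer: ["e", "p"]

Derivation:
def/use:
  b0 def {e,p,y} use ∅
  b1 def {y} use ∅
  b2 def {e,y} use {e,p}
  b3 def {p,y} use {p}
  b4 def {p,y} use ∅
  b5 def {i,p} use {e}
  b6 def {i} use ∅
  b7 def {e,y} use ∅
  b8 def {g} use {e}

Live sets:
  live b0: ∅→{e,p}
  live b1: {e,p}→{e,p}
  live b2: {e,p}→{e}
  live b3: {p}→∅
  live b4: ∅→∅
  live b5: {e}→{e}
  live b6: {e}→{e}
  live b7: ∅→{e}
  live b8: {e}→∅

Interference:
  e↔{g,i,p,y}
  g↔{e}
  i↔{e,p}
  p↔{e,i,y}
  y↔{e,p}

N(y) = ["e", "p"]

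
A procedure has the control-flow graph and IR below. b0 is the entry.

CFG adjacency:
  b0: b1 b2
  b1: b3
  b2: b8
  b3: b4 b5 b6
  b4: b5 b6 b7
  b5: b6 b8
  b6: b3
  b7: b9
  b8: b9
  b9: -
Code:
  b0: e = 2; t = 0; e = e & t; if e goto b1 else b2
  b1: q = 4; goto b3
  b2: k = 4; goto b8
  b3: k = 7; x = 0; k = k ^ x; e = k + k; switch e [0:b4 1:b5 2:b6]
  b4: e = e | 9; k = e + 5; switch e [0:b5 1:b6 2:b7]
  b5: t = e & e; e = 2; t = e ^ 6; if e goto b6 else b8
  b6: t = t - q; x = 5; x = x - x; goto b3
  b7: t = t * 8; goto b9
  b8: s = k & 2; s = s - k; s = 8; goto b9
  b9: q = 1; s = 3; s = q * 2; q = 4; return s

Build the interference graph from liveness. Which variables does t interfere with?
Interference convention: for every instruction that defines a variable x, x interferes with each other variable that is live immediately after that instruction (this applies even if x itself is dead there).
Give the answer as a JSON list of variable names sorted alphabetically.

Per-block:
  b0: {e,t} / ∅
  b1: {q} / ∅
  b2: {k} / ∅
  b3: {e,k,x} / ∅
  b4: {e,k} / {e}
  b5: {e,t} / {e}
  b6: {t,x} / {q,t}
  b7: {t} / {t}
  b8: {s} / {k}
  b9: {q,s} / ∅

Live sets:
  live b0: ∅→{t}
  live b1: {t}→{q,t}
  live b2: ∅→{k}
  live b3: {q,t}→{e,k,q,t}
  live b4: {e,q,t}→{e,k,q,t}
  live b5: {e,k,q}→{k,q,t}
  live b6: {q,t}→{q,t}
  live b7: {t}→∅
  live b8: {k}→∅
  live b9: ∅→∅

Interference:
  e: {k,q,t}
  k: {e,q,s,t,x}
  q: {e,k,s,t,x}
  s: {k,q}
  t: {e,k,q,x}
  x: {k,q,t}

N(t) = ["e", "k", "q", "x"]

Answer: ["e", "k", "q", "x"]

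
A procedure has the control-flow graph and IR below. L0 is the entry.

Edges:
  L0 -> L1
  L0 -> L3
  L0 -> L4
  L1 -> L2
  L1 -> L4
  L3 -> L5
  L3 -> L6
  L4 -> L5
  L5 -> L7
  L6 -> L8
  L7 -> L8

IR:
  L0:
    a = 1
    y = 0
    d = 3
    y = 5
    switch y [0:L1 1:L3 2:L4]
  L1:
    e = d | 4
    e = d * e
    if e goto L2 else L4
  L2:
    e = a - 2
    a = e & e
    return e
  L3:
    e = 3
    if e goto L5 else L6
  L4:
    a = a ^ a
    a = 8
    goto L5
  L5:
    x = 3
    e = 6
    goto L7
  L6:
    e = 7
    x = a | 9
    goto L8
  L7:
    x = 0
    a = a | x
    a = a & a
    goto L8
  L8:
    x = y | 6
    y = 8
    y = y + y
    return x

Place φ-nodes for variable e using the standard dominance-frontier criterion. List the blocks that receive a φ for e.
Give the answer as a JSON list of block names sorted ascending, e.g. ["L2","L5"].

idom tree: L1←L0 L2←L1 L3←L0 L4←L0 L5←L0 L6←L3 L7←L5 L8←L0
Join-block Dom:
  L4: preds {L0,L1}: {L0} ∩ {L0,L1} = {L0}; idom=L0
  L5: preds {L3,L4}: {L0,L3} ∩ {L0,L4} = {L0}; idom=L0
  L8: preds {L6,L7}: {L0,L3,L6} ∩ {L0,L5,L7} = {L0}; idom=L0

DF derivation:
  join L4 pred L0: · stop@L0
  join L4 pred L1: L1 stop@L0
  join L5 pred L3: L3 stop@L0
  join L5 pred L4: L4 stop@L0
  join L8 pred L6: L6→L3 stop@L0
  join L8 pred L7: L7→L5 stop@L0
  DF(L0)=∅
  DF(L1)={L4}
  DF(L2)=∅
  DF(L3)={L5,L8}
  DF(L4)={L5}
  DF(L5)={L8}
  DF(L6)={L8}
  DF(L7)={L8}
  DF(L8)=∅

φ for e: defs {L1,L2,L3,L5,L6}
  DF⁺ = {L4,L5,L8}

Answer: ["L4", "L5", "L8"]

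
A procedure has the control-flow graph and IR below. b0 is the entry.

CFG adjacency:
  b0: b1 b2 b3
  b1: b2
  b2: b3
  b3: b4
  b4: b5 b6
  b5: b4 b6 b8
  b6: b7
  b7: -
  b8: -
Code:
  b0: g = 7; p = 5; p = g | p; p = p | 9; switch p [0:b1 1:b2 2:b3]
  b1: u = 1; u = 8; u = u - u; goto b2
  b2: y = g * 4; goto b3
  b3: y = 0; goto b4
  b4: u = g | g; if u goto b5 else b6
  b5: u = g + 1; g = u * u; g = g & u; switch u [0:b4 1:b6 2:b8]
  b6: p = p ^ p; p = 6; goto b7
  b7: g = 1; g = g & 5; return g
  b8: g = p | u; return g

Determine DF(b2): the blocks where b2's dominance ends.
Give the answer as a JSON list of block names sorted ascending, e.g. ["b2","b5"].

Answer: ["b3"]

Working:
idom tree: b1←b0 b2←b0 b3←b0 b4←b3 b5←b4 b6←b4 b7←b6 b8←b5
Dom at joins:
  b2: preds {b0,b1}: {b0} ∩ {b0,b1} = {b0}; idom=b0
  b3: preds {b0,b2}: {b0} ∩ {b0,b2} = {b0}; idom=b0
  b4: preds {b3,b5}: {b0,b3} ∩ {b0,b3,b4,b5} = {b0,b3}; idom=b3
  b6: preds {b4,b5}: {b0,b3,b4} ∩ {b0,b3,b4,b5} = {b0,b3,b4}; idom=b4

DF derivation:
  join b2 pred b0: · stop@b0
  join b2 pred b1: b1 stop@b0
  join b3 pred b0: · stop@b0
  join b3 pred b2: b2 stop@b0
  join b4 pred b3: · stop@b3
  join b4 pred b5: b5→b4 stop@b3
  join b6 pred b4: · stop@b4
  join b6 pred b5: b5 stop@b4
  b0 → ∅
  b1 → {b2}
  b2 → {b3}
  b3 → ∅
  b4 → {b4}
  b5 → {b4,b6}
  b6 → ∅
  b7 → ∅
  b8 → ∅

DF(b2) = ["b3"]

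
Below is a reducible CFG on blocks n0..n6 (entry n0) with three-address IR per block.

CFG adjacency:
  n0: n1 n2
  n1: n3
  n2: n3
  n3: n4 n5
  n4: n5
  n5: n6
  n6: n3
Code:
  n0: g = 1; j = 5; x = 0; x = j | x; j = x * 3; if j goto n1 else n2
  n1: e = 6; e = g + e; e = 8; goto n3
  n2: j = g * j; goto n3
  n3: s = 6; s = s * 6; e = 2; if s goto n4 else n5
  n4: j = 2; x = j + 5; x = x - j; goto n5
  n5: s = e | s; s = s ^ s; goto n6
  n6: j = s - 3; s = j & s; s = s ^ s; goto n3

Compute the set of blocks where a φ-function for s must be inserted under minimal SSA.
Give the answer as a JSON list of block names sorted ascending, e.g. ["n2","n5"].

idom tree: n1←n0 n2←n0 n3←n0 n4←n3 n5←n3 n6←n5
Join-block Dom:
  n3: preds {n1,n2,n6}: {n0,n1} ∩ {n0,n2} ∩ {n0,n3,n5,n6} = {n0}; idom=n0
  n5: preds {n3,n4}: {n0,n3} ∩ {n0,n3,n4} = {n0,n3}; idom=n3

Frontier:
  n3←n1: walk n1 to n0
  n3←n2: walk n2 to n0
  n3←n6: walk n6→n5→n3 to n0
  n5←n3: walk · to n3
  n5←n4: walk n4 to n3
  DF(n0)=∅
  DF(n1)={n3}
  DF(n2)={n3}
  DF(n3)={n3}
  DF(n4)={n5}
  DF(n5)={n3}
  DF(n6)={n3}

φ for s: defs {n3,n5,n6}
  DF⁺ = {n3}

Answer: ["n3"]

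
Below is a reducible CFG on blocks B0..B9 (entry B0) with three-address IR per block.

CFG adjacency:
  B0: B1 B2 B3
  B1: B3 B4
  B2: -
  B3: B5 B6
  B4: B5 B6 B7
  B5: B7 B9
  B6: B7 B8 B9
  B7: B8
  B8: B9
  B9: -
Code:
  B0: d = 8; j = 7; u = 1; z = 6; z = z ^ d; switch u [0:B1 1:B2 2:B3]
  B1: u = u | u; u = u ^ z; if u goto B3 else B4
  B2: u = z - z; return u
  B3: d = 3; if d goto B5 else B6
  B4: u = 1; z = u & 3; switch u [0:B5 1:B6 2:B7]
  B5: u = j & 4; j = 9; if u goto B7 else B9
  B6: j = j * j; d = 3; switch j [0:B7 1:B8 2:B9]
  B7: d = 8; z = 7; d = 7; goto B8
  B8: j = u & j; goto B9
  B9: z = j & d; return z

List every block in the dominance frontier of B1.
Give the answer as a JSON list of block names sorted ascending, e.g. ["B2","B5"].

idom tree: B1←B0 B2←B0 B3←B0 B4←B1 B5←B0 B6←B0 B7←B0 B8←B0 B9←B0
Join-block Dom:
  B3: preds {B0,B1}: {B0} ∩ {B0,B1} = {B0}; idom=B0
  B5: preds {B3,B4}: {B0,B3} ∩ {B0,B1,B4} = {B0}; idom=B0
  B6: preds {B3,B4}: {B0,B3} ∩ {B0,B1,B4} = {B0}; idom=B0
  B7: preds {B4,B5,B6}: {B0,B1,B4} ∩ {B0,B5} ∩ {B0,B6} = {B0}; idom=B0
  B8: preds {B6,B7}: {B0,B6} ∩ {B0,B7} = {B0}; idom=B0
  B9: preds {B5,B6,B8}: {B0,B5} ∩ {B0,B6} ∩ {B0,B8} = {B0}; idom=B0

Frontier:
  join B3 pred B0: · stop@B0
  join B3 pred B1: B1 stop@B0
  join B5 pred B3: B3 stop@B0
  join B5 pred B4: B4→B1 stop@B0
  join B6 pred B3: B3 stop@B0
  join B6 pred B4: B4→B1 stop@B0
  join B7 pred B4: B4→B1 stop@B0
  join B7 pred B5: B5 stop@B0
  join B7 pred B6: B6 stop@B0
  join B8 pred B6: B6 stop@B0
  join B8 pred B7: B7 stop@B0
  join B9 pred B5: B5 stop@B0
  join B9 pred B6: B6 stop@B0
  join B9 pred B8: B8 stop@B0
  B0: DF=∅
  B1: DF={B3,B5,B6,B7}
  B2: DF=∅
  B3: DF={B5,B6}
  B4: DF={B5,B6,B7}
  B5: DF={B7,B9}
  B6: DF={B7,B8,B9}
  B7: DF={B8}
  B8: DF={B9}
  B9: DF=∅

DF(B1) = ["B3", "B5", "B6", "B7"]

Answer: ["B3", "B5", "B6", "B7"]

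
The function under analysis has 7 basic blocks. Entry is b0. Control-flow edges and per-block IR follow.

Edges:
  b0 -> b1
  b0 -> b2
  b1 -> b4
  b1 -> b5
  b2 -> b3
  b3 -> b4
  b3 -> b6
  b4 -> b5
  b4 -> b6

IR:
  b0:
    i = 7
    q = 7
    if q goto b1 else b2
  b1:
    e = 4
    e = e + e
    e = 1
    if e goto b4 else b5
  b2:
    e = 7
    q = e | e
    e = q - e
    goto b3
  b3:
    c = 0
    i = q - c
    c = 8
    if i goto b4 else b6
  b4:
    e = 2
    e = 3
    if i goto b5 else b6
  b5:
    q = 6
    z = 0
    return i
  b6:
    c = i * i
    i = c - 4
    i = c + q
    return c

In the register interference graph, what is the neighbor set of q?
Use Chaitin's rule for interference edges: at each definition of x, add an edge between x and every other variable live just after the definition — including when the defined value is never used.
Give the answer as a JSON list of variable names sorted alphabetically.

Answer: ["c", "e", "i"]

Working:
Per-block:
  b0: def={i,q} ue=∅
  b1: def={e} ue=∅
  b2: def={e,q} ue=∅
  b3: def={c,i} ue={q}
  b4: def={e} ue={i}
  b5: def={q,z} ue={i}
  b6: def={c,i} ue={i,q}

Backward fixpoint:
  live b0: ∅→{i,q}
  live b1: {i,q}→{i,q}
  live b2: ∅→{q}
  live b3: {q}→{i,q}
  live b4: {i,q}→{i,q}
  live b5: {i}→∅
  live b6: {i,q}→∅

Interference:
  c — {i,q}
  e — {i,q}
  i — {c,e,q,z}
  q — {c,e,i}
  z — {i}

N(q) = ["c", "e", "i"]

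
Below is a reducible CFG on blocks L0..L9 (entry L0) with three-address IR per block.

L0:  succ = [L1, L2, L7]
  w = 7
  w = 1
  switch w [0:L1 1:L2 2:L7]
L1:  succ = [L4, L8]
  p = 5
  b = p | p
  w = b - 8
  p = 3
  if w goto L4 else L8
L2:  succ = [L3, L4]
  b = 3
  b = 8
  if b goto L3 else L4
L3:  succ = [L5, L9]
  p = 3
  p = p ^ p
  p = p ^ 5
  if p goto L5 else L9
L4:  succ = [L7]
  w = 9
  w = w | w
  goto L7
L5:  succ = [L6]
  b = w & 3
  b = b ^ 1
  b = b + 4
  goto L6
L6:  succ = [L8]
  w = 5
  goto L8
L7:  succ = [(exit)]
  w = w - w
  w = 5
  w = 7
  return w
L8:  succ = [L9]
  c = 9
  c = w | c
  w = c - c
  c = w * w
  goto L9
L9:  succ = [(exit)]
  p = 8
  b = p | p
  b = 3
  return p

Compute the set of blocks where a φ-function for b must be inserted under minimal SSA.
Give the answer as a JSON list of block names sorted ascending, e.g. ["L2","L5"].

Answer: ["L4", "L7", "L8", "L9"]

Working:
idom tree: L1←L0 L2←L0 L3←L2 L4←L0 L5←L3 L6←L5 L7←L0 L8←L0 L9←L0
Dom∩ at merges:
  L4: preds {L1,L2}: {L0,L1} ∩ {L0,L2} = {L0}; idom=L0
  L7: preds {L0,L4}: {L0} ∩ {L0,L4} = {L0}; idom=L0
  L8: preds {L1,L6}: {L0,L1} ∩ {L0,L2,L3,L5,L6} = {L0}; idom=L0
  L9: preds {L3,L8}: {L0,L2,L3} ∩ {L0,L8} = {L0}; idom=L0

DF derivation:
  join L4 pred L1: L1 stop@L0
  join L4 pred L2: L2 stop@L0
  join L7 pred L0: · stop@L0
  join L7 pred L4: L4 stop@L0
  join L8 pred L1: L1 stop@L0
  join L8 pred L6: L6→L5→L3→L2 stop@L0
  join L9 pred L3: L3→L2 stop@L0
  join L9 pred L8: L8 stop@L0
  DF(L0)=∅
  DF(L1)={L4,L8}
  DF(L2)={L4,L8,L9}
  DF(L3)={L8,L9}
  DF(L4)={L7}
  DF(L5)={L8}
  DF(L6)={L8}
  DF(L7)=∅
  DF(L8)={L9}
  DF(L9)=∅

φ for b: defs {L1,L2,L5,L9}
  DF⁺ = {L4,L7,L8,L9}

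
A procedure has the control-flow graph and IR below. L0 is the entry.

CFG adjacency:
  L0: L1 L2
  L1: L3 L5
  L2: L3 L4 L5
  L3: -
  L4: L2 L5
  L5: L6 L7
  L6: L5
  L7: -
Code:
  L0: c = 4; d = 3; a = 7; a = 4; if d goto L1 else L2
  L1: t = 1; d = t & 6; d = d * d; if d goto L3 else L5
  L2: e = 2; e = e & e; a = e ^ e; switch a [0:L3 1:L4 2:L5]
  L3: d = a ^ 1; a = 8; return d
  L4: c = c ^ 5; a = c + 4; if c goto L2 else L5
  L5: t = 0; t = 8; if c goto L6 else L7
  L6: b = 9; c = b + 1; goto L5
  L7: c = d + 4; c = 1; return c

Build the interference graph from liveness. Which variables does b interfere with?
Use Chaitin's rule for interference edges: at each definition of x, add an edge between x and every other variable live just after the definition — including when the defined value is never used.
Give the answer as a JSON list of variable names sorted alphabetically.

def/use:
  L0 def {a,c,d} use ∅
  L1 def {d,t} use ∅
  L2 def {a,e} use ∅
  L3 def {a,d} use {a}
  L4 def {a,c} use {c}
  L5 def {t} use {c}
  L6 def {b,c} use ∅
  L7 def {c} use {d}

Liveness:
  live L0: ∅→{a,c,d}
  live L1: {a,c}→{a,c,d}
  live L2: {c,d}→{a,c,d}
  live L3: {a}→∅
  live L4: {c,d}→{c,d}
  live L5: {c,d}→{d}
  live L6: {d}→{c,d}
  live L7: {d}→∅

Interference:
  a↔{c,d,t}
  b↔{d}
  c↔{a,d,e,t}
  d↔{a,b,c,e,t}
  e↔{c,d}
  t↔{a,c,d}

N(b) = ["d"]

Answer: ["d"]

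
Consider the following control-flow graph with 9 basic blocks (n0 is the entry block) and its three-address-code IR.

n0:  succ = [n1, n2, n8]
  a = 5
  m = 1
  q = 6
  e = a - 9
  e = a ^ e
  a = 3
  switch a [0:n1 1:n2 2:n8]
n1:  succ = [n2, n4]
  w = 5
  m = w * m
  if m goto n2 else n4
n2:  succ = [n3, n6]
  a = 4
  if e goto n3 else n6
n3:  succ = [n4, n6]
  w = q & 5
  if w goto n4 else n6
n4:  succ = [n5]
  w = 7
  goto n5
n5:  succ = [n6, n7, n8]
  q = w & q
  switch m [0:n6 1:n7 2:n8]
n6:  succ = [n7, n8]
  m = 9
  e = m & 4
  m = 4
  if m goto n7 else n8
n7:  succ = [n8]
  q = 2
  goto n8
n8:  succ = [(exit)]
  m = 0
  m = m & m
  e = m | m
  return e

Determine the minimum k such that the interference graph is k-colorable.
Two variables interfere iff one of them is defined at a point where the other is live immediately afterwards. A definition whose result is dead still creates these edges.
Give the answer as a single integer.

Per-block:
  n0: def={a,e,m,q} ue=∅
  n1: def={m,w} ue={m}
  n2: def={a} ue={e}
  n3: def={w} ue={q}
  n4: def={w} ue=∅
  n5: def={q} ue={m,q,w}
  n6: def={e,m} ue=∅
  n7: def={q} ue=∅
  n8: def={e,m} ue=∅

Liveness:
  n0: in=∅ out={e,m,q}
  n1: in={e,m,q} out={e,m,q}
  n2: in={e,m,q} out={m,q}
  n3: in={m,q} out={m,q}
  n4: in={m,q} out={m,q,w}
  n5: in={m,q,w} out=∅
  n6: in=∅ out=∅
  n7: in=∅ out=∅
  n8: in=∅ out=∅

Conflict graph:
  a↔{e,m,q}
  e↔{a,m,q,w}
  m↔{a,e,q,w}
  q↔{a,e,m,w}
  w↔{e,m,q}

Colouring:
  {a,e,m,q} pairwise interfere (4-clique) ⇒ χ ≥ 4
  assign a→R3 e→R0 m→R1 q→R2 w→R3 — no edge inside a register ⇒ χ ≤ 4
  χ = 4

Answer: 4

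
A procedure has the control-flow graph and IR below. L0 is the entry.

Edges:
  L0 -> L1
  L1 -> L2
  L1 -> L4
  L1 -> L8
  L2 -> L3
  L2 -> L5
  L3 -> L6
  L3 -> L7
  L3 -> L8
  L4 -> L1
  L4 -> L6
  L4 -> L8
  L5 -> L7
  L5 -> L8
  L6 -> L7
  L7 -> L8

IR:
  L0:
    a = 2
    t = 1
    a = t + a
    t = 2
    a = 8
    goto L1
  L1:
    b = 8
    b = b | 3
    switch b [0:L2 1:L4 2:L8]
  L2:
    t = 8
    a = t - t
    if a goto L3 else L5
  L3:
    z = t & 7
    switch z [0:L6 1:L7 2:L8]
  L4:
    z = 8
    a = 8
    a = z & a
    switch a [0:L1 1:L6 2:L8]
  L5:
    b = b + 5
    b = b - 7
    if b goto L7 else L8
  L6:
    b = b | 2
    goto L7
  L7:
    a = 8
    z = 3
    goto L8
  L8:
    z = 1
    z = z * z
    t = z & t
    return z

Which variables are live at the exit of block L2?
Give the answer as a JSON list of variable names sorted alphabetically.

def/use:
  L0 def {a,t} use ∅
  L1 def {b} use ∅
  L2 def {a,t} use ∅
  L3 def {z} use {t}
  L4 def {a,z} use ∅
  L5 def {b} use {b}
  L6 def {b} use {b}
  L7 def {a,z} use ∅
  L8 def {t,z} use {t}

Backward fixpoint:
  L0 li=∅ lo={t}
  L1 li={t} lo={b,t}
  L2 li={b} lo={b,t}
  L3 li={b,t} lo={b,t}
  L4 li={b,t} lo={b,t}
  L5 li={b,t} lo={t}
  L6 li={b,t} lo={t}
  L7 li={t} lo={t}
  L8 li={t} lo=∅

live-out(L2) = ["b", "t"]

Answer: ["b", "t"]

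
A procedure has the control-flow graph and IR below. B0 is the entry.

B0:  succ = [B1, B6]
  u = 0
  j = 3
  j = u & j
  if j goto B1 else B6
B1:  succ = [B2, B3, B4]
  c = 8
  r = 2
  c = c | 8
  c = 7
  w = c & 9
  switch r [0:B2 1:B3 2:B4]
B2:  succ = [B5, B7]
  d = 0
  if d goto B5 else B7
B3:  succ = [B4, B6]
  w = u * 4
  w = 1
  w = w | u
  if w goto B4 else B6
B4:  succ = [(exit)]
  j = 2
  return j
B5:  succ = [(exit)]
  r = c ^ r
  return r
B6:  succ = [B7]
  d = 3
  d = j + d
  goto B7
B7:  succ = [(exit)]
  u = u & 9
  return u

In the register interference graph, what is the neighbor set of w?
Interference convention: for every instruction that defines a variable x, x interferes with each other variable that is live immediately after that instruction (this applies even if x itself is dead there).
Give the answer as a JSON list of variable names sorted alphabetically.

Answer: ["c", "j", "r", "u"]

Derivation:
Block summaries:
  B0: {j,u} / ∅
  B1: {c,r,w} / ∅
  B2: {d} / ∅
  B3: {w} / {u}
  B4: {j} / ∅
  B5: {r} / {c,r}
  B6: {d} / {j}
  B7: {u} / {u}

Backward fixpoint:
  B0 li=∅ lo={j,u}
  B1 li={j,u} lo={c,j,r,u}
  B2 li={c,r,u} lo={c,r,u}
  B3 li={j,u} lo={j,u}
  B4 li=∅ lo=∅
  B5 li={c,r} lo=∅
  B6 li={j,u} lo={u}
  B7 li={u} lo=∅

Conflict graph:
  c — {d,j,r,u,w}
  d — {c,j,r,u}
  j — {c,d,r,u,w}
  r — {c,d,j,u,w}
  u — {c,d,j,r,w}
  w — {c,j,r,u}

N(w) = ["c", "j", "r", "u"]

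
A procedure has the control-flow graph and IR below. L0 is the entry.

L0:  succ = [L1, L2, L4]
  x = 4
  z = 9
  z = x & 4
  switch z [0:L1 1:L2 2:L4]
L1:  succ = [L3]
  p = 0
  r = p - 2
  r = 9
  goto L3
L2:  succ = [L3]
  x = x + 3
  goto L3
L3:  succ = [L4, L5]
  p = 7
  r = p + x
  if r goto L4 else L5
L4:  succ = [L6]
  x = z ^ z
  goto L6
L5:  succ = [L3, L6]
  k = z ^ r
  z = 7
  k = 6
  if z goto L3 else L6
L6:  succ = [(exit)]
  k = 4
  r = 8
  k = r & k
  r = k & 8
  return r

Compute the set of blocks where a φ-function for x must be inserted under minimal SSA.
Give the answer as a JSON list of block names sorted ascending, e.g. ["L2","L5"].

idom tree: L1←L0 L2←L0 L3←L0 L4←L0 L5←L3 L6←L0
Dom at joins:
  L3: preds {L1,L2,L5}: {L0,L1} ∩ {L0,L2} ∩ {L0,L3,L5} = {L0}; idom=L0
  L4: preds {L0,L3}: {L0} ∩ {L0,L3} = {L0}; idom=L0
  L6: preds {L4,L5}: {L0,L4} ∩ {L0,L3,L5} = {L0}; idom=L0

Frontier:
  L3←L1: walk L1 to L0
  L3←L2: walk L2 to L0
  L3←L5: walk L5→L3 to L0
  L4←L0: walk · to L0
  L4←L3: walk L3 to L0
  L6←L4: walk L4 to L0
  L6←L5: walk L5→L3 to L0
  DF(L0)=∅
  DF(L1)={L3}
  DF(L2)={L3}
  DF(L3)={L3,L4,L6}
  DF(L4)={L6}
  DF(L5)={L3,L6}
  DF(L6)=∅

φ for x: defs {L0,L2,L4}
  DF⁺ = {L3,L4,L6}

Answer: ["L3", "L4", "L6"]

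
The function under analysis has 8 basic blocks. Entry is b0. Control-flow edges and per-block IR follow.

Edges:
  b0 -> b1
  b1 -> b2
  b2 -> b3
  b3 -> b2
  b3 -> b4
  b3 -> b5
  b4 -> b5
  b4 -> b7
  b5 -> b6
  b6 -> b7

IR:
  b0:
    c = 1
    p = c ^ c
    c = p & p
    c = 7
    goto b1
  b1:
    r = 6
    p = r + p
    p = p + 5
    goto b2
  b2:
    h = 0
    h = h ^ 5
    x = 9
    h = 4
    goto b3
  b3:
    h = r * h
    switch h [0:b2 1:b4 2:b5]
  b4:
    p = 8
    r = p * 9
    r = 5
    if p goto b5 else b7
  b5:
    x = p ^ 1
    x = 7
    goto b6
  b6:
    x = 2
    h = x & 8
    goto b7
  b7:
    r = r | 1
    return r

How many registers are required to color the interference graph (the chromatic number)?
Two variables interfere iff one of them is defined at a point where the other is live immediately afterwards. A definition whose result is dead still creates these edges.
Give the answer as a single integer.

Answer: 3

Derivation:
def/use:
  b0: def={c,p} ue=∅
  b1: def={p,r} ue={p}
  b2: def={h,x} ue=∅
  b3: def={h} ue={h,r}
  b4: def={p,r} ue=∅
  b5: def={x} ue={p}
  b6: def={h,x} ue=∅
  b7: def={r} ue={r}

Backward fixpoint:
  live b0: ∅→{p}
  live b1: {p}→{p,r}
  live b2: {p,r}→{h,p,r}
  live b3: {h,p,r}→{p,r}
  live b4: ∅→{p,r}
  live b5: {p,r}→{r}
  live b6: {r}→{r}
  live b7: {r}→∅

Conflict graph:
  c — {p}
  h — {p,r}
  p — {c,h,r,x}
  r — {h,p,x}
  x — {p,r}

Chromatic number:
  lower bound: {h,p,r} mutually conflict ⇒ χ ≥ 3
  3-colouring: r0={p}  r1={c,r}  r2={h,x}
  χ = 3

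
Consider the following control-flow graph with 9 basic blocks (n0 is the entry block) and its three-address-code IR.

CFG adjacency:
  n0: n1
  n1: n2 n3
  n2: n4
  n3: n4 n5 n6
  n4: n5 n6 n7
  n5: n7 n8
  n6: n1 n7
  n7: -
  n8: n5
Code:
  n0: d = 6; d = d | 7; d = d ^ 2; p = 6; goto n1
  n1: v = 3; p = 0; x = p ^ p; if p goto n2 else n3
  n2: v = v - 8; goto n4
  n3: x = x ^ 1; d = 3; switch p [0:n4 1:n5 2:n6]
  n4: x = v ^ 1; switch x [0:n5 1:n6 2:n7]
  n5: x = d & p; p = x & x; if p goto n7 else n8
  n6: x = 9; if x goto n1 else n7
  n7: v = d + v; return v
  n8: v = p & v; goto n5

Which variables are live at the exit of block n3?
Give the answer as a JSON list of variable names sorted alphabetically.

Answer: ["d", "p", "v"]

Working:
def/use:
  n0: {d,p} / ∅
  n1: {p,v,x} / ∅
  n2: {v} / {v}
  n3: {d,x} / {p,x}
  n4: {x} / {v}
  n5: {p,x} / {d,p}
  n6: {x} / ∅
  n7: {v} / {d,v}
  n8: {v} / {p,v}

Live sets:
  n0: in=∅ out={d}
  n1: in={d} out={d,p,v,x}
  n2: in={d,p,v} out={d,p,v}
  n3: in={p,v,x} out={d,p,v}
  n4: in={d,p,v} out={d,p,v}
  n5: in={d,p,v} out={d,p,v}
  n6: in={d,v} out={d,v}
  n7: in={d,v} out=∅
  n8: in={d,p,v} out={d,p,v}

live-out(n3) = ["d", "p", "v"]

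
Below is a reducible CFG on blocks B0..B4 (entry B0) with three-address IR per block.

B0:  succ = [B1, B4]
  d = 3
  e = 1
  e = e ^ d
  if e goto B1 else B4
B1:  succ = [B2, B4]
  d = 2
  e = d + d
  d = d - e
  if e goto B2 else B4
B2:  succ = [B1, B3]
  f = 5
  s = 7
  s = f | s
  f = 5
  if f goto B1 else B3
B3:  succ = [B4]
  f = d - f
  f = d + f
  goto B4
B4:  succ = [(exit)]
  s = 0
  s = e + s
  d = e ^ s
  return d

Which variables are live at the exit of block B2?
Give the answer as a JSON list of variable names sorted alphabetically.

Answer: ["d", "e", "f"]

Analysis:
Block summaries:
  B0: def={d,e} ue=∅
  B1: def={d,e} ue=∅
  B2: def={f,s} ue=∅
  B3: def={f} ue={d,f}
  B4: def={d,s} ue={e}

Liveness:
  B0 li=∅ lo={e}
  B1 li=∅ lo={d,e}
  B2 li={d,e} lo={d,e,f}
  B3 li={d,e,f} lo={e}
  B4 li={e} lo=∅

live-out(B2) = ["d", "e", "f"]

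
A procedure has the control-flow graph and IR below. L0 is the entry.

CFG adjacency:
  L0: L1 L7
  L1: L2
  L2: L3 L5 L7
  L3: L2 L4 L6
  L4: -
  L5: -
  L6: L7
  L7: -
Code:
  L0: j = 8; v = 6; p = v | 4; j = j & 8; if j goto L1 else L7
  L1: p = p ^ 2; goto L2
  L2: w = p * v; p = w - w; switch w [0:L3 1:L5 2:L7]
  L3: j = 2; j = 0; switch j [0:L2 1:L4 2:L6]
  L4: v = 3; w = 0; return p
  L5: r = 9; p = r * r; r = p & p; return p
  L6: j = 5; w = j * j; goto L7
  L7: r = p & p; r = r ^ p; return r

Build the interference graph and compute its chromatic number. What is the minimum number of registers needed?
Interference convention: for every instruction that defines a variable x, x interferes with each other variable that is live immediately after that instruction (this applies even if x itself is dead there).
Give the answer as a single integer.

def/use:
  L0 def {j,p,v} use ∅
  L1 def {p} use {p}
  L2 def {p,w} use {p,v}
  L3 def {j} use ∅
  L4 def {v,w} use {p}
  L5 def {p,r} use ∅
  L6 def {j,w} use ∅
  L7 def {r} use {p}

Backward fixpoint:
  L0: in=∅ out={p,v}
  L1: in={p,v} out={p,v}
  L2: in={p,v} out={p,v}
  L3: in={p,v} out={p,v}
  L4: in={p} out=∅
  L5: in=∅ out=∅
  L6: in={p} out={p}
  L7: in={p} out=∅

Conflict graph:
  j: {p,v}
  p: {j,r,v,w}
  r: {p}
  v: {j,p,w}
  w: {p,v}

Colouring:
  {j,p,v} pairwise interfere (3-clique) ⇒ χ ≥ 3
  assign j→R2 p→R0 r→R1 v→R1 w→R2 — no edge inside a register ⇒ χ ≤ 3
  χ = 3

Answer: 3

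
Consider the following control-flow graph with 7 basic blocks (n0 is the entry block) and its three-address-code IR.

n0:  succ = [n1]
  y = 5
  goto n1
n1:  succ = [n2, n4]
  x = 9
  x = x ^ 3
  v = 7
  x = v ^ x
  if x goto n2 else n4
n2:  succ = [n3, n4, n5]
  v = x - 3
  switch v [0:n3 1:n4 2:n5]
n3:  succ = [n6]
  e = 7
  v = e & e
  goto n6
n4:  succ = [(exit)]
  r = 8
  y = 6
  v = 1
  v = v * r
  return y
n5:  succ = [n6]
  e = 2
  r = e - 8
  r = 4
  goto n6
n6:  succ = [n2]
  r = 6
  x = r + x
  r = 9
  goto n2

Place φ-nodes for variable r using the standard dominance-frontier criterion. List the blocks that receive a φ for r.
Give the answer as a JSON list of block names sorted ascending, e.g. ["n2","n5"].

idom tree: n1←n0 n2←n1 n3←n2 n4←n1 n5←n2 n6←n2
Dom at joins:
  n2: preds {n1,n6}: {n0,n1} ∩ {n0,n1,n2,n6} = {n0,n1}; idom=n1
  n4: preds {n1,n2}: {n0,n1} ∩ {n0,n1,n2} = {n0,n1}; idom=n1
  n6: preds {n3,n5}: {n0,n1,n2,n3} ∩ {n0,n1,n2,n5} = {n0,n1,n2}; idom=n2

Frontier:
  n2←n1: walk · to n1
  n2←n6: walk n6→n2 to n1
  n4←n1: walk · to n1
  n4←n2: walk n2 to n1
  n6←n3: walk n3 to n2
  n6←n5: walk n5 to n2
  n0 → ∅
  n1 → ∅
  n2 → {n2,n4}
  n3 → {n6}
  n4 → ∅
  n5 → {n6}
  n6 → {n2}

φ for r: defs {n4,n5,n6}
  DF⁺ = {n2,n4,n6}

Answer: ["n2", "n4", "n6"]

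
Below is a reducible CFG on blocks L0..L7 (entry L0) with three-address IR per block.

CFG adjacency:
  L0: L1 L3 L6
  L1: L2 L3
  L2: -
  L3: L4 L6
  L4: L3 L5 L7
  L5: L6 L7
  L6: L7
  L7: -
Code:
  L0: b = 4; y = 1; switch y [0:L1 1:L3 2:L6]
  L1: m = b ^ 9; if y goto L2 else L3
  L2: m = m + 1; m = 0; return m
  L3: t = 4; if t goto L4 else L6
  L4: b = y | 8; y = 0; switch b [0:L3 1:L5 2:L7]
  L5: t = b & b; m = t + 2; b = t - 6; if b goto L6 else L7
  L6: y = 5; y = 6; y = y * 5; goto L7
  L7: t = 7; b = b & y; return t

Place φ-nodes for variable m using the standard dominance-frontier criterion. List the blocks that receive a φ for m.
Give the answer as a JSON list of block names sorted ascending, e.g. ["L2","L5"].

idom tree: L1←L0 L2←L1 L3←L0 L4←L3 L5←L4 L6←L0 L7←L0
Dom at joins:
  L3: preds {L0,L1,L4}: {L0} ∩ {L0,L1} ∩ {L0,L3,L4} = {L0}; idom=L0
  L6: preds {L0,L3,L5}: {L0} ∩ {L0,L3} ∩ {L0,L3,L4,L5} = {L0}; idom=L0
  L7: preds {L4,L5,L6}: {L0,L3,L4} ∩ {L0,L3,L4,L5} ∩ {L0,L6} = {L0}; idom=L0

DF walk-up:
  join L3 pred L0: · stop@L0
  join L3 pred L1: L1 stop@L0
  join L3 pred L4: L4→L3 stop@L0
  join L6 pred L0: · stop@L0
  join L6 pred L3: L3 stop@L0
  join L6 pred L5: L5→L4→L3 stop@L0
  join L7 pred L4: L4→L3 stop@L0
  join L7 pred L5: L5→L4→L3 stop@L0
  join L7 pred L6: L6 stop@L0
  L0 → ∅
  L1 → {L3}
  L2 → ∅
  L3 → {L3,L6,L7}
  L4 → {L3,L6,L7}
  L5 → {L6,L7}
  L6 → {L7}
  L7 → ∅

φ for m: defs {L1,L2,L5}
  DF⁺ = {L3,L6,L7}

Answer: ["L3", "L6", "L7"]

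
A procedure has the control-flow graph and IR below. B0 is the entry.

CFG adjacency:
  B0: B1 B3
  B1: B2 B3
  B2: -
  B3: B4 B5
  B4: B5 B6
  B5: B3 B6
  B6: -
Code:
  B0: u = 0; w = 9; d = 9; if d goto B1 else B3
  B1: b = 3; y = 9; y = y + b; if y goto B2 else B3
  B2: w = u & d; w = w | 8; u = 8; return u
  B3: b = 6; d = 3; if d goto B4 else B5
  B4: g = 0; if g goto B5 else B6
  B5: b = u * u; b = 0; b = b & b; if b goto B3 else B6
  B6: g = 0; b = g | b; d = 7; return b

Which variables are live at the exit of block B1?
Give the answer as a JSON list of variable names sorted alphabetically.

Per-block:
  B0: def={d,u,w} ue=∅
  B1: def={b,y} ue=∅
  B2: def={u,w} ue={d,u}
  B3: def={b,d} ue=∅
  B4: def={g} ue=∅
  B5: def={b} ue={u}
  B6: def={b,d,g} ue={b}

Live sets:
  B0 li=∅ lo={d,u}
  B1 li={d,u} lo={d,u}
  B2 li={d,u} lo=∅
  B3 li={u} lo={b,u}
  B4 li={b,u} lo={b,u}
  B5 li={u} lo={b,u}
  B6 li={b} lo=∅

live-out(B1) = ["d", "u"]

Answer: ["d", "u"]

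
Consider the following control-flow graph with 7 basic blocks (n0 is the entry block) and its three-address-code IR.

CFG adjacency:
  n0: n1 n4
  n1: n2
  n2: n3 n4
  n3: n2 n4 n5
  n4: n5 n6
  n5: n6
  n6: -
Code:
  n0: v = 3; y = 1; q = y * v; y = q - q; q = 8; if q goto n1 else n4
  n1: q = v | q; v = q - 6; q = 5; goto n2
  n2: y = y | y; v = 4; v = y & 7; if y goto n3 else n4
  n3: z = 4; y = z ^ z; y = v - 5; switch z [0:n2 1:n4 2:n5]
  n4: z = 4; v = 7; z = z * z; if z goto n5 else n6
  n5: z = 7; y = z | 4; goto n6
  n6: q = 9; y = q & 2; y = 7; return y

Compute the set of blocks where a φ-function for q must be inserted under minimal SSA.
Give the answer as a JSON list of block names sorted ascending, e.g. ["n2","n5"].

Answer: ["n4", "n5", "n6"]

Working:
idom tree: n1←n0 n2←n1 n3←n2 n4←n0 n5←n0 n6←n0
Dom∩ at merges:
  n2: preds {n1,n3}: {n0,n1} ∩ {n0,n1,n2,n3} = {n0,n1}; idom=n1
  n4: preds {n0,n2,n3}: {n0} ∩ {n0,n1,n2} ∩ {n0,n1,n2,n3} = {n0}; idom=n0
  n5: preds {n3,n4}: {n0,n1,n2,n3} ∩ {n0,n4} = {n0}; idom=n0
  n6: preds {n4,n5}: {n0,n4} ∩ {n0,n5} = {n0}; idom=n0

DF derivation:
  n2←n1: walk · to n1
  n2←n3: walk n3→n2 to n1
  n4←n0: walk · to n0
  n4←n2: walk n2→n1 to n0
  n4←n3: walk n3→n2→n1 to n0
  n5←n3: walk n3→n2→n1 to n0
  n5←n4: walk n4 to n0
  n6←n4: walk n4 to n0
  n6←n5: walk n5 to n0
  n0 → ∅
  n1 → {n4,n5}
  n2 → {n2,n4,n5}
  n3 → {n2,n4,n5}
  n4 → {n5,n6}
  n5 → {n6}
  n6 → ∅

φ for q: defs {n0,n1,n6}
  DF⁺ = {n4,n5,n6}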